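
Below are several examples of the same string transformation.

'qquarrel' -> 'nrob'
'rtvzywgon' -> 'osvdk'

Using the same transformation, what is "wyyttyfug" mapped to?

Rule — keep every other character starting from the first (positions 1st, 3rd, 5th, ...), then shift every letter 3 places backward in the alphabet (wrapping around).
So "wyyttyfug" becomes "tvqcd".
(Check on "rtvzywgon": → "rvygn" → "osvdk" ✓)

tvqcd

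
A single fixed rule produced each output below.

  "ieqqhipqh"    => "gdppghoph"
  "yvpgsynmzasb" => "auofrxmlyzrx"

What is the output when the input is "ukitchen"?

mjhsbgdt

The pattern: shift every letter 1 place backward in the alphabet (wrapping around), then swap the first and last characters.
"ukitchen" → "mjhsbgdt".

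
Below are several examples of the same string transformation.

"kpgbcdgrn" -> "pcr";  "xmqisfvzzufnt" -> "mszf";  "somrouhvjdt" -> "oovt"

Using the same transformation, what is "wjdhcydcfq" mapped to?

In each case the input is transformed by: keep one character in every 3, starting at position 2 (positions 2nd, 5th, 8th, ...).
"wjdhcydcfq" → "jcc".

jcc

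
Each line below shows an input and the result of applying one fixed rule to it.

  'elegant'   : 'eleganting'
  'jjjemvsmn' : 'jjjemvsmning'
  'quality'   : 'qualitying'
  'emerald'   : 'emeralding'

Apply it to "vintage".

vintageing

What's happening: append "ing".
Doing the same to "vintage": "vintageing".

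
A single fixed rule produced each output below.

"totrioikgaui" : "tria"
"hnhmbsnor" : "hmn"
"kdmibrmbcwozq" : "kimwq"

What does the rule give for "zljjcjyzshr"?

Looking at the pairs, the operation is to keep one character in every 3, starting at position 1 (positions 1st, 4th, 7th, ...).
Applying that to "zljjcjyzshr" gives "zjyh".

zjyh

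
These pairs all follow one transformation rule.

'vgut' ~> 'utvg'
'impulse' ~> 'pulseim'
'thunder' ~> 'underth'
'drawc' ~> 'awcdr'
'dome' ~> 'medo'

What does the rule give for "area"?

Each output is the input with this applied: move the first 2 characters to the end (rotate left by 2).
Applying that to "area" gives "eaar".

eaar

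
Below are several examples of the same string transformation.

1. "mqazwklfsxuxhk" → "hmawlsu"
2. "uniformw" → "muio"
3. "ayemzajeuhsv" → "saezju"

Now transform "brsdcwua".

The rule is to move the last 2 characters to the front (rotate right by 2), then keep every other character starting from the first (positions 1st, 3rd, 5th, ...).
Doing the same to "brsdcwua": "ubsc".

ubsc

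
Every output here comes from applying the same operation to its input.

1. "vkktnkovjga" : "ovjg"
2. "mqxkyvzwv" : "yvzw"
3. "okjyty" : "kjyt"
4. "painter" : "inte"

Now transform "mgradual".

adua

In each case the input is transformed by: move the last character to the front, then keep only the last 4 characters.
Applying both steps to "mgradual": "lmgradua", then "adua".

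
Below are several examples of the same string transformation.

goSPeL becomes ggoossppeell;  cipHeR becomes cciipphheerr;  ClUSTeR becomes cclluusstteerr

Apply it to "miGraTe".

What's happening: double every character, then convert every letter to lowercase.
On "miGraTe": the first step gives "mmiiGGrraaTTee", and the second then gives "mmiiggrraattee".

mmiiggrraattee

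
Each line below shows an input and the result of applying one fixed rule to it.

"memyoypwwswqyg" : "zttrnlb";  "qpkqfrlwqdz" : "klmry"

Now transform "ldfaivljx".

yvqe

What's happening: keep every other character starting from the second (positions 2nd, 4th, 6th, ...), then shift every letter 5 places backward in the alphabet (wrapping around).
Applying both steps to "ldfaivljx": "davj", then "yvqe".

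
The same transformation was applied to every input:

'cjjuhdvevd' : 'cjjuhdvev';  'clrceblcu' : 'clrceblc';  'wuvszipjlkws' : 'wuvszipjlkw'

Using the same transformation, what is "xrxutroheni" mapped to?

The pattern: delete the last character.
So "xrxutroheni" becomes "xrxutrohen".

xrxutrohen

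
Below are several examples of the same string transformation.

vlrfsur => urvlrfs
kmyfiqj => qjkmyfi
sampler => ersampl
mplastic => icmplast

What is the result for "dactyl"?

yldact

Rule — move the last 2 characters to the front (rotate right by 2).
"dactyl" → "yldact".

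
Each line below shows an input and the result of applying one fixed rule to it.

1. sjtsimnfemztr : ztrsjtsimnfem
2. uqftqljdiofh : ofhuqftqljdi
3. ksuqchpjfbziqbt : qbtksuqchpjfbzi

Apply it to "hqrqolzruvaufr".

ufrhqrqolzruva

Rule — move the last 3 characters to the front (rotate right by 3).
Applying that to "hqrqolzruvaufr" gives "ufrhqrqolzruva".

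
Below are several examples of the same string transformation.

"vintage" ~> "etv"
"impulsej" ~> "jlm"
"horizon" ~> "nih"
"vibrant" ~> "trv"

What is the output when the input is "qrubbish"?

The pattern: reverse the string, then keep one character in every 3, starting at position 1 (positions 1st, 4th, 7th, ...).
On "qrubbish" that produces "hbr".

hbr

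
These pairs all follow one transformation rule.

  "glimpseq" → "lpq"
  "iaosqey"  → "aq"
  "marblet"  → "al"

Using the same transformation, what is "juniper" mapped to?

Rule — keep one character in every 3, starting at position 2 (positions 2nd, 5th, 8th, ...).
"juniper" → "up".

up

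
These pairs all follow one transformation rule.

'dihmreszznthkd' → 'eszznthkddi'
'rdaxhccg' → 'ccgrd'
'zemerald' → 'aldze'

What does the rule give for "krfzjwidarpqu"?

widarpqukr

Each output is the input with this applied: move the first 2 characters to the end (rotate left by 2), then delete the first 3 characters.
Applying both steps to "krfzjwidarpqu": "fzjwidarpqukr", then "widarpqukr".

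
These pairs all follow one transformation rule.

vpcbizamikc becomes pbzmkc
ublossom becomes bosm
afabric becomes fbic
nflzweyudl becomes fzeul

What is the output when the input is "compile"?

ople

Each output is the input with this applied: swap each adjacent pair of characters (1↔2, 3↔4, ...), then keep every other character starting from the first (positions 1st, 3rd, 5th, ...).
Applying both steps to "compile": "ocpmlie", then "ople".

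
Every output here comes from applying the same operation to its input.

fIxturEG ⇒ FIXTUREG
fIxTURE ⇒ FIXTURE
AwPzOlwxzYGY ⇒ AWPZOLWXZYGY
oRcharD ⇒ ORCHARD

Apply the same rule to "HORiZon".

What's happening: convert every letter to uppercase.
On "HORiZon" that produces "HORIZON".

HORIZON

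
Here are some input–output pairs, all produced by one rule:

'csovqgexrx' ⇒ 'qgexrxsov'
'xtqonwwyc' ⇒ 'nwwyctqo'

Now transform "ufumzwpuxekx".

zwpuxekxfum

Looking at the pairs, the operation is to delete the first character, then move the first 3 characters to the end (rotate left by 3).
"ufumzwpuxekx" → "fumzwpuxekx" → "zwpuxekxfum".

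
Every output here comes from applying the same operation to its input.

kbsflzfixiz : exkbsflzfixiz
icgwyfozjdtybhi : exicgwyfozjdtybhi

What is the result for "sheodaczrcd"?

exsheodaczrcd

Each output is the input with this applied: prepend "ex".
Doing the same to "sheodaczrcd": "exsheodaczrcd".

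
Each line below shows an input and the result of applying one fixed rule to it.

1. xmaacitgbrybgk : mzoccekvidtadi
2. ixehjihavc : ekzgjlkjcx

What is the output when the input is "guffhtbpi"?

kiwhhjvdr

What's happening: move the last character to the front, then shift every letter 2 places forward in the alphabet (wrapping around).
On "guffhtbpi" that produces "kiwhhjvdr".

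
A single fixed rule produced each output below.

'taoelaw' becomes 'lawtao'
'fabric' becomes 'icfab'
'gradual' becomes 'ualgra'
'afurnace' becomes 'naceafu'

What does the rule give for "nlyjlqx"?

lqxnly

Each output is the input with this applied: move the first 3 characters to the end (rotate left by 3), then delete the first character.
On "nlyjlqx": the first step gives "jlqxnly", and the second then gives "lqxnly".
(Check on "afurnace": → "rnaceafu" → "naceafu" ✓)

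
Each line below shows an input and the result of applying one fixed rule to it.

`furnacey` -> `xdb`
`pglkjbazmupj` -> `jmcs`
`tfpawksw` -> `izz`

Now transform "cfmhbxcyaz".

ieb

Each output is the input with this applied: shift every letter 3 places forward in the alphabet (wrapping around), then keep one character in every 3, starting at position 2 (positions 2nd, 5th, 8th, ...).
"cfmhbxcyaz" → "fipkeafbdc" → "ieb".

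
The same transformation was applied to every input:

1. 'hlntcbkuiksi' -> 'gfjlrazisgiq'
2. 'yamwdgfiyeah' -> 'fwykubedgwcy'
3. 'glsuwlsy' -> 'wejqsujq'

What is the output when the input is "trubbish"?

The pattern: shift every letter 2 places backward in the alphabet (wrapping around), then move the last character to the front.
"trubbish" → "frpszzgq".

frpszzgq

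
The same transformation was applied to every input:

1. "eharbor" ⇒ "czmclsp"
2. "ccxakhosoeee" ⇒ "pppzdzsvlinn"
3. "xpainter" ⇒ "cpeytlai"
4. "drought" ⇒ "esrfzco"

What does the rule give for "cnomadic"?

The transformation: reverse the string, then shift every letter 11 places forward in the alphabet (wrapping around).
"cnomadic" → "cidamonc" → "ntolxzyn".

ntolxzyn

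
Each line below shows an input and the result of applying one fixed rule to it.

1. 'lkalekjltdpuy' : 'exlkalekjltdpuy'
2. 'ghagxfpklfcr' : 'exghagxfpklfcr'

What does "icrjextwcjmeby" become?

In each case the input is transformed by: prepend "ex".
On "icrjextwcjmeby" that produces "exicrjextwcjmeby".

exicrjextwcjmeby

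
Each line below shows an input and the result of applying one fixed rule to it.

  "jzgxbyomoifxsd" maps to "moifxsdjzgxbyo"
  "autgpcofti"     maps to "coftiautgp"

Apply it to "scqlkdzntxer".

zntxerscqlkd

What's happening: swap the front and back halves of the string.
So "scqlkdzntxer" becomes "zntxerscqlkd".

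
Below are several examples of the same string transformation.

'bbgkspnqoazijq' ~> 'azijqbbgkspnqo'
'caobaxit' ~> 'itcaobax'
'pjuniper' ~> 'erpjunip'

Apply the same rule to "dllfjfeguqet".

uqetdllfjfeg

In each case the input is transformed by: swap the front and back halves of the string, then move the first 2 characters to the end (rotate left by 2).
So "dllfjfeguqet" becomes "uqetdllfjfeg".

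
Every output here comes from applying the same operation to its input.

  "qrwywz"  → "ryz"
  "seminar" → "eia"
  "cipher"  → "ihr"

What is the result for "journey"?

ore

Looking at the pairs, the operation is to keep every other character starting from the second (positions 2nd, 4th, 6th, ...).
"journey" → "ore".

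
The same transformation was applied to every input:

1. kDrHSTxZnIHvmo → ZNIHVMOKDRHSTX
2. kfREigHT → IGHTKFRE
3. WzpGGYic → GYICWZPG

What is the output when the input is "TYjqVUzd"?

Looking at the pairs, the operation is to swap the front and back halves of the string, then convert every letter to uppercase.
On "TYjqVUzd": the first step gives "VUzdTYjq", and the second then gives "VUZDTYJQ".
(Check on "kfREigHT": → "igHTkfRE" → "IGHTKFRE" ✓)

VUZDTYJQ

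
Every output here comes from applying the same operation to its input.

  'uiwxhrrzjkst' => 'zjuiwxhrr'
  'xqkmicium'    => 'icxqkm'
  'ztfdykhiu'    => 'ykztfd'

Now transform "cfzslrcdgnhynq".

nhcfzslrcdg

Looking at the pairs, the operation is to delete the last 3 characters, then move the last 2 characters to the front (rotate right by 2).
"cfzslrcdgnhynq" → "cfzslrcdgnh" → "nhcfzslrcdg".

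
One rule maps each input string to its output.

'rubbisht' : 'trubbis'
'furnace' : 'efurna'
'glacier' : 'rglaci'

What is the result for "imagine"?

What's happening: move the last 2 characters to the front (rotate right by 2), then delete the first character.
Applying both steps to "imagine": "neimagi", then "eimagi".

eimagi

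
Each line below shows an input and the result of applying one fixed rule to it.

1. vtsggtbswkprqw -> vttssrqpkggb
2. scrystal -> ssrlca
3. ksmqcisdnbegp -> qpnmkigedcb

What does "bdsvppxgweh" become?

Rule — sort the characters into reverse alphabetical order, then delete the first 2 characters.
For "bdsvppxgweh", step one produces "xwvspphgedb"; step two turns that into "vspphgedb".

vspphgedb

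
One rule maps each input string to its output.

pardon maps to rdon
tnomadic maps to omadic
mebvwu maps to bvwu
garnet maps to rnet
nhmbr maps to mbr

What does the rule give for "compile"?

mpile

The transformation: delete the first 2 characters.
Applying that to "compile" gives "mpile".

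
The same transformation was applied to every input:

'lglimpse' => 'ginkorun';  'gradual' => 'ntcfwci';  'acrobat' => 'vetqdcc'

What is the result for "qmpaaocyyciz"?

borccqeaaeks

The pattern: swap the first and last characters, then shift every letter 2 places forward in the alphabet (wrapping around).
"qmpaaocyyciz" → "borccqeaaeks".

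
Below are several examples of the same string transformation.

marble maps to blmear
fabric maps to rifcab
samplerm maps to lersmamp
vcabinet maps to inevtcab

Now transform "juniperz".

perjzuni

In each case the input is transformed by: swap the first and last characters, then swap the front and back halves of the string.
Working it through for "juniperz": intermediate "zuniperj", final "perjzuni".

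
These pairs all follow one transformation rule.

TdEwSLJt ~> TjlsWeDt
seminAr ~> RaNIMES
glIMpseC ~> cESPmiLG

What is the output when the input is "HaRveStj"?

JTsEVrAh

Rule — reverse the string, then flip the case of every letter.
"HaRveStj" → "jtSevRaH" → "JTsEVrAh".
(Check on "TdEwSLJt": → "tJLSwEdT" → "TjlsWeDt" ✓)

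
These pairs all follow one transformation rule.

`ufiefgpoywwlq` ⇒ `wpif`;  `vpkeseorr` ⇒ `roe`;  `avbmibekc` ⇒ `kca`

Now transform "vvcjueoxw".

Rule — sort the characters into reverse alphabetical order, then keep one character in every 3, starting at position 3 (positions 3rd, 6th, 9th, ...).
For "vvcjueoxw", step one produces "xwvvuojec"; step two turns that into "voc".

voc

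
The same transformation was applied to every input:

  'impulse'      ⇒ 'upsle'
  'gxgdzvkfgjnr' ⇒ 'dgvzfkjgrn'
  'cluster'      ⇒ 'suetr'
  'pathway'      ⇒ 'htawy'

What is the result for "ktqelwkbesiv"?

What's happening: swap each adjacent pair of characters (1↔2, 3↔4, ...), then delete the first 2 characters.
On "ktqelwkbesiv": the first step gives "tkeqwlbksevi", and the second then gives "eqwlbksevi".
(Check on "gxgdzvkfgjnr": → "xgdgvzfkjgrn" → "dgvzfkjgrn" ✓)

eqwlbksevi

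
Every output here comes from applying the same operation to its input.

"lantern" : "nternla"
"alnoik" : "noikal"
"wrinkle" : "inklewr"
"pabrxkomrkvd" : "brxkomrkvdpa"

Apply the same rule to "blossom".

The transformation: move the first 2 characters to the end (rotate left by 2).
For "blossom" the result is "ossombl".

ossombl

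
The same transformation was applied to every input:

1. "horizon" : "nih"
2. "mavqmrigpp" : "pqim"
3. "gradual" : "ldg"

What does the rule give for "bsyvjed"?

In each case the input is transformed by: swap the first and last characters, then keep one character in every 3, starting at position 1 (positions 1st, 4th, 7th, ...).
For "bsyvjed", step one produces "dsyvjeb"; step two turns that into "dvb".

dvb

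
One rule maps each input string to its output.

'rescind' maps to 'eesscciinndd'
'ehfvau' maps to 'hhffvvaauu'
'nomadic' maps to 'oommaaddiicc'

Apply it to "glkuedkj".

llkkuueeddkkjj

The pattern: delete the first character, then double every character.
So "glkuedkj" becomes "llkkuueeddkkjj".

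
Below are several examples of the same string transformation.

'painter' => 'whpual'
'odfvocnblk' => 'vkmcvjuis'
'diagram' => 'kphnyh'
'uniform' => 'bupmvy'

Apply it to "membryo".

tltiyf

The rule is to shift every letter 7 places forward in the alphabet (wrapping around), then delete the last character.
"membryo" → "tltiyfv" → "tltiyf".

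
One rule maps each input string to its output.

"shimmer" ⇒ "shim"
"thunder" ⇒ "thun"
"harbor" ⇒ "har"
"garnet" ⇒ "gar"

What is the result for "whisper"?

Each output is the input with this applied: delete the last 3 characters.
On "whisper" that produces "whis".

whis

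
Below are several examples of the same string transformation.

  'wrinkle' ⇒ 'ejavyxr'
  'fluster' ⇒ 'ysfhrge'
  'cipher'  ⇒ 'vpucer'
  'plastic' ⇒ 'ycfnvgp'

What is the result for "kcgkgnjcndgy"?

pxxtatpwqalt

The rule is to shift every letter 13 places forward in the alphabet (wrapping around) — i.e. ROT13, then swap each adjacent pair of characters (1↔2, 3↔4, ...).
Applying both steps to "kcgkgnjcndgy": "xptxtawpaqtl", then "pxxtatpwqalt".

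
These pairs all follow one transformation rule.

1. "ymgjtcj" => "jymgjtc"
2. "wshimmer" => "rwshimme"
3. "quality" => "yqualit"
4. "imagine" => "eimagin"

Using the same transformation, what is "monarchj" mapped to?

Looking at the pairs, the operation is to move the last character to the front.
For "monarchj" the result is "jmonarch".

jmonarch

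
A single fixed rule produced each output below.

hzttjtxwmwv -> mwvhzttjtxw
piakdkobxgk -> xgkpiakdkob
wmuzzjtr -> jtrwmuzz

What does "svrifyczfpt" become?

Each output is the input with this applied: move the last 3 characters to the front (rotate right by 3).
For "svrifyczfpt" the result is "fptsvrifycz".

fptsvrifycz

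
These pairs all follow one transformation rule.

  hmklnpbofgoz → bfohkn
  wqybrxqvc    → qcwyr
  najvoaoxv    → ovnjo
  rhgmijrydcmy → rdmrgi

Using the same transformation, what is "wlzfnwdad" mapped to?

ddwzn

What's happening: keep every other character starting from the first (positions 1st, 3rd, 5th, ...), then move the first 3 characters to the end (rotate left by 3).
Applying both steps to "wlzfnwdad": "wzndd", then "ddwzn".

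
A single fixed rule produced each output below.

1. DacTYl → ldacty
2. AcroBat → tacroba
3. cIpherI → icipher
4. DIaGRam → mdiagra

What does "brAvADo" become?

In each case the input is transformed by: move the last character to the front, then convert every letter to lowercase.
For "brAvADo" the result is "obravad".

obravad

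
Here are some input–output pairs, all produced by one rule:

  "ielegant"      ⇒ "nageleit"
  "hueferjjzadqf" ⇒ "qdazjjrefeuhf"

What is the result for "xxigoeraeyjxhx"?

hxjyeareogixxx

In each case the input is transformed by: reverse the string, then move the first character to the end.
"xxigoeraeyjxhx" → "xhxjyeareogixx" → "hxjyeareogixxx".
(Check on "ielegant": → "tnagelei" → "nageleit" ✓)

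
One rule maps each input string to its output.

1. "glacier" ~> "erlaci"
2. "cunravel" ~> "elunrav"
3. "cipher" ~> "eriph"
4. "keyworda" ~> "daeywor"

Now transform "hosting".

ngosti

Looking at the pairs, the operation is to delete the first character, then move the last 2 characters to the front (rotate right by 2).
Doing the same to "hosting": "ngosti".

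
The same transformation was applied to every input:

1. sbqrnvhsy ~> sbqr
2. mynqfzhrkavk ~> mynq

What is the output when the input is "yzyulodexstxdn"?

What's happening: keep only the first 4 characters.
On "yzyulodexstxdn" that produces "yzyu".

yzyu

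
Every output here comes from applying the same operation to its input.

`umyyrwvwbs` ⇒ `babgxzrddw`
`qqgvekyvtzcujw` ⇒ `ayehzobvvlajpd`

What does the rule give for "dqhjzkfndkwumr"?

sipbzrwivmoepk

Looking at the pairs, the operation is to swap the front and back halves of the string, then shift every letter 5 places forward in the alphabet (wrapping around).
For "dqhjzkfndkwumr", step one produces "ndkwumrdqhjzkf"; step two turns that into "sipbzrwivmoepk".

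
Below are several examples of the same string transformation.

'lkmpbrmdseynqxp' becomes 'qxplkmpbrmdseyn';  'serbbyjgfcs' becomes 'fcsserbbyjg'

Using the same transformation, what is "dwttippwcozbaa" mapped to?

baadwttippwcoz

Each output is the input with this applied: move the last 3 characters to the front (rotate right by 3).
Doing the same to "dwttippwcozbaa": "baadwttippwcoz".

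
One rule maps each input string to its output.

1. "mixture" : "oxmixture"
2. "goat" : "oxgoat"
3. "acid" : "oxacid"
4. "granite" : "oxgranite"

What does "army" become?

The pattern: prepend "ox".
"army" → "oxarmy".

oxarmy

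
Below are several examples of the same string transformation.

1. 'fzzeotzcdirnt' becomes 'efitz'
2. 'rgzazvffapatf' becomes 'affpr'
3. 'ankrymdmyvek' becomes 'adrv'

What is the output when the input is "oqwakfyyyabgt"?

In each case the input is transformed by: keep one character in every 3, starting at position 1 (positions 1st, 4th, 7th, ...), then sort the characters into alphabetical order.
"oqwakfyyyabgt" → "oayat" → "aaoty".
(Check on "ankrymdmyvek": → "ardv" → "adrv" ✓)

aaoty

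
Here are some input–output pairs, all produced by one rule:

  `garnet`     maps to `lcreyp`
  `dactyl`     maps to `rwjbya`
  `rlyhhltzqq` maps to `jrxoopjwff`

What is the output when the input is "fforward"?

Rule — swap the front and back halves of the string, then shift every letter 2 places backward in the alphabet (wrapping around).
On "fforward": the first step gives "wardffor", and the second then gives "uypbddmp".

uypbddmp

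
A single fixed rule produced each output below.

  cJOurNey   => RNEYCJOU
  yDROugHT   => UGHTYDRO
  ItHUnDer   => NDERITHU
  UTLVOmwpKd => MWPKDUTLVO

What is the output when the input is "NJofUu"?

Each output is the input with this applied: swap the front and back halves of the string, then convert every letter to uppercase.
For "NJofUu" the result is "FUUNJO".

FUUNJO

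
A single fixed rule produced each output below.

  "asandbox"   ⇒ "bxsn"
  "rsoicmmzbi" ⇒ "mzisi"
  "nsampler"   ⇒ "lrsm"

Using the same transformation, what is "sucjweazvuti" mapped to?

ezuiuj

In each case the input is transformed by: keep every other character starting from the second (positions 2nd, 4th, 6th, ...), then move the first 2 characters to the end (rotate left by 2).
Working it through for "sucjweazvuti": intermediate "ujezui", final "ezuiuj".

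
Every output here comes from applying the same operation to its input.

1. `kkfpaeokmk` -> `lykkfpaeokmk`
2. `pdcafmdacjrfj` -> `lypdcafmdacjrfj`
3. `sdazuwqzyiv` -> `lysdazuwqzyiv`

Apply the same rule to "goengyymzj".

lygoengyymzj

Rule — prepend "ly".
"goengyymzj" → "lygoengyymzj".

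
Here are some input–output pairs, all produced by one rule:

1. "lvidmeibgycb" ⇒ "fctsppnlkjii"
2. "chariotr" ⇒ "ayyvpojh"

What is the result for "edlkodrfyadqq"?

fyxxvsrmlkkkh

Looking at the pairs, the operation is to sort the characters into reverse alphabetical order, then shift every letter 7 places forward in the alphabet (wrapping around).
Starting from "edlkodrfyadqq": after the first operation, "yrqqolkfeddda"; after the second, "fyxxvsrmlkkkh".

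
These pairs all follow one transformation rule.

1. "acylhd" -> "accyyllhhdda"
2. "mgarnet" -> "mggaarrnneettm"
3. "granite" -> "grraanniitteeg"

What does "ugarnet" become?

The pattern: double every character, then move the first character to the end.
Applying both steps to "ugarnet": "uuggaarrnneett", then "uggaarrnneettu".

uggaarrnneettu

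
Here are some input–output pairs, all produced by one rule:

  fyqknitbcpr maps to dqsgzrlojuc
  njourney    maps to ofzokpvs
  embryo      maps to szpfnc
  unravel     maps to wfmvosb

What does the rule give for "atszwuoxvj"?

The rule is to shift every letter 1 place forward in the alphabet (wrapping around), then move the last 3 characters to the front (rotate right by 3).
Starting from "atszwuoxvj": after the first operation, "butaxvpywk"; after the second, "ywkbutaxvp".
(Check on "fyqknitbcpr": → "gzrlojucdqs" → "dqsgzrlojuc" ✓)

ywkbutaxvp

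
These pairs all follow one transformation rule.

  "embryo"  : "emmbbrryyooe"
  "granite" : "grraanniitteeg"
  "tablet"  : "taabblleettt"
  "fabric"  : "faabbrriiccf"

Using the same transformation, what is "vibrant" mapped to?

Looking at the pairs, the operation is to double every character, then move the first character to the end.
For "vibrant", step one produces "vviibbrraanntt"; step two turns that into "viibbrraannttv".

viibbrraannttv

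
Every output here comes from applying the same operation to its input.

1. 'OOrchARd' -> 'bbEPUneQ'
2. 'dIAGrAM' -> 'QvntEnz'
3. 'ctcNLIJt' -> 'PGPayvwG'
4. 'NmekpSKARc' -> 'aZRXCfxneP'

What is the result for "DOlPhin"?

The rule is to shift every letter 13 places forward in the alphabet (wrapping around) — i.e. ROT13, then flip the case of every letter.
Working it through for "DOlPhin": intermediate "QByCuva", final "qbYcUVA".

qbYcUVA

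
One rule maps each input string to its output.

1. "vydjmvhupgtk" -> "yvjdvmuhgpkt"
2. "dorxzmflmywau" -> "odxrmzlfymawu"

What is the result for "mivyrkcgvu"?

The transformation: swap each adjacent pair of characters (1↔2, 3↔4, ...).
For "mivyrkcgvu" the result is "imyvkrgcuv".

imyvkrgcuv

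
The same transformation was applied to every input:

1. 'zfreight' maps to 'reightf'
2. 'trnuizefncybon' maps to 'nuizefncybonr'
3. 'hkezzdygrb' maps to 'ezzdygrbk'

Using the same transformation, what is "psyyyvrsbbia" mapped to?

Each output is the input with this applied: delete the first character, then move the first character to the end.
"psyyyvrsbbia" → "syyyvrsbbia" → "yyyvrsbbias".

yyyvrsbbias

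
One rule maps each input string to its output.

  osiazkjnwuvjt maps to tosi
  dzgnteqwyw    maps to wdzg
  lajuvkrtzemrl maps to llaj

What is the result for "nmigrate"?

The rule is to move the last character to the front, then keep only the first 4 characters.
On "nmigrate": the first step gives "enmigrat", and the second then gives "enmi".

enmi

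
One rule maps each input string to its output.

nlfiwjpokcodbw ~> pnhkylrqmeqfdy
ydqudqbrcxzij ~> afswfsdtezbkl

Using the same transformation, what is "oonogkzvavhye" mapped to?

What's happening: shift every letter 2 places forward in the alphabet (wrapping around).
For "oonogkzvavhye" the result is "qqpqimbxcxjag".

qqpqimbxcxjag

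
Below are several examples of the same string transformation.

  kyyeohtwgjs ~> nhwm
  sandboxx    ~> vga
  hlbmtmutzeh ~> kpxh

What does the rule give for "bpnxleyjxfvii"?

eabil

Rule — shift every letter 3 places forward in the alphabet (wrapping around), then keep one character in every 3, starting at position 1 (positions 1st, 4th, 7th, ...).
Applying both steps to "bpnxleyjxfvii": "esqaohbmaiyll", then "eabil".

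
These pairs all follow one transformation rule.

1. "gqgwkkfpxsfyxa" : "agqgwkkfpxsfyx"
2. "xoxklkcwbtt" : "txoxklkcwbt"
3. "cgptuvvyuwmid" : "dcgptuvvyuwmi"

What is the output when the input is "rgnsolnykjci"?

Rule — move the last character to the front.
On "rgnsolnykjci" that produces "irgnsolnykjc".

irgnsolnykjc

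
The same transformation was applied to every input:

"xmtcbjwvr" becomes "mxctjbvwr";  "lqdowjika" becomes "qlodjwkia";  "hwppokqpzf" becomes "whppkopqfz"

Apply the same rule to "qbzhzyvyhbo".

Looking at the pairs, the operation is to swap each adjacent pair of characters (1↔2, 3↔4, ...).
Applying that to "qbzhzyvyhbo" gives "bqhzyzyvbho".

bqhzyzyvbho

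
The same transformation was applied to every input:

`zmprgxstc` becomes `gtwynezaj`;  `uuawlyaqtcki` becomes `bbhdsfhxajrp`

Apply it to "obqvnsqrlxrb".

Rule — shift every letter 7 places forward in the alphabet (wrapping around).
"obqvnsqrlxrb" → "vixcuzxyseyi".

vixcuzxyseyi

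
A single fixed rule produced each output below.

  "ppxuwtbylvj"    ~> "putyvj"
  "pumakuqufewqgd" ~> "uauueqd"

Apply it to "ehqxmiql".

hxil

In each case the input is transformed by: swap each adjacent pair of characters (1↔2, 3↔4, ...), then keep every other character starting from the first (positions 1st, 3rd, 5th, ...).
"ehqxmiql" → "hexqimlq" → "hxil".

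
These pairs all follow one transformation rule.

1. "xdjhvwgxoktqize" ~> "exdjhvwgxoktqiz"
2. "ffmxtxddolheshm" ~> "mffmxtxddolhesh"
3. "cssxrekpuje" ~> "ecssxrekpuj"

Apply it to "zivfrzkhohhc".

czivfrzkhohh

Rule — move the last character to the front.
So "zivfrzkhohhc" becomes "czivfrzkhohh".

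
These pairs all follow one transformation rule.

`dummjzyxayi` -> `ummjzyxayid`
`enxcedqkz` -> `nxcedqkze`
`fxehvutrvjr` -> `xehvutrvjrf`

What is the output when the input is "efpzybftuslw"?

Looking at the pairs, the operation is to move the first character to the end.
So "efpzybftuslw" becomes "fpzybftuslwe".

fpzybftuslwe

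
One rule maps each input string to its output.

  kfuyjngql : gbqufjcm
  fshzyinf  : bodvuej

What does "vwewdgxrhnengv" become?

Looking at the pairs, the operation is to delete the last character, then shift every letter 4 places backward in the alphabet (wrapping around).
Working it through for "vwewdgxrhnengv": intermediate "vwewdgxrhneng", final "rsaszctndjajc".

rsaszctndjajc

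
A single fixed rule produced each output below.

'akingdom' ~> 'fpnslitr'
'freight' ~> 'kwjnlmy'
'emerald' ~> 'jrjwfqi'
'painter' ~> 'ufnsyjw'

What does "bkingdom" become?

gpnslitr

The pattern: shift every letter 5 places forward in the alphabet (wrapping around).
"bkingdom" → "gpnslitr".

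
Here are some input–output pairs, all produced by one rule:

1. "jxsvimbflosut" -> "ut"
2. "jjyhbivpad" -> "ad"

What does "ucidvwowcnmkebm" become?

Each output is the input with this applied: keep only the last 2 characters.
Doing the same to "ucidvwowcnmkebm": "bm".

bm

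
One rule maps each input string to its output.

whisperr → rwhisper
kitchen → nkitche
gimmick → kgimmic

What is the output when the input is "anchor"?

The transformation: move the last character to the front.
So "anchor" becomes "rancho".

rancho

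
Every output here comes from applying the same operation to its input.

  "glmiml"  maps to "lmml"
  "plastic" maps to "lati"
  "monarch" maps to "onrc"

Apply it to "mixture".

In each case the input is transformed by: double every character, then keep one character in every 3, starting at position 3 (positions 3rd, 6th, 9th, ...).
Doing the same to "mixture": "ixur".

ixur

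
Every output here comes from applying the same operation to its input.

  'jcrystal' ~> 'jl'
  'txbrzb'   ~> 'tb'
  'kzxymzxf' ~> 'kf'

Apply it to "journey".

Each output is the input with this applied: take characters alternately from the front and the back (1st, last, 2nd, 2nd-last, ...), then keep only the first 2 characters.
On "journey": the first step gives "jyoeunr", and the second then gives "jy".

jy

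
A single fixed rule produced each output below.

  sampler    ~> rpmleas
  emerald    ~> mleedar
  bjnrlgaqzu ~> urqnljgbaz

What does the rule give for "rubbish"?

srihbbu

The transformation: sort the characters into reverse alphabetical order, then move the first character to the end.
On "rubbish": the first step gives "usrihbb", and the second then gives "srihbbu".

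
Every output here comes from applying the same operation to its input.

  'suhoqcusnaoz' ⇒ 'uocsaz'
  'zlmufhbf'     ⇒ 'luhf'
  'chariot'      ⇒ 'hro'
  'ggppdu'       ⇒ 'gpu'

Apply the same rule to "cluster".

The pattern: keep every other character starting from the second (positions 2nd, 4th, 6th, ...).
For "cluster" the result is "lse".

lse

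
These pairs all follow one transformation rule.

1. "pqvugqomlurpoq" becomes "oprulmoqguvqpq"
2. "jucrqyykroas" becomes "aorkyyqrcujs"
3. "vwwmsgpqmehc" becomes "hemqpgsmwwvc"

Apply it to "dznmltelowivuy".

What's happening: reverse the string, then move the first character to the end.
For "dznmltelowivuy", step one produces "yuviwoletlmnzd"; step two turns that into "uviwoletlmnzdy".

uviwoletlmnzdy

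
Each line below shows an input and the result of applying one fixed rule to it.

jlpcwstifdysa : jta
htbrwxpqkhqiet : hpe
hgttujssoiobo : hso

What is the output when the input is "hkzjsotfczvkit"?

hti

Each output is the input with this applied: keep every other character starting from the first (positions 1st, 3rd, 5th, ...), then keep one character in every 3, starting at position 1 (positions 1st, 4th, 7th, ...).
On "hkzjsotfczvkit": the first step gives "hzstcvi", and the second then gives "hti".
(Check on "htbrwxpqkhqiet": → "hbwpkqe" → "hpe" ✓)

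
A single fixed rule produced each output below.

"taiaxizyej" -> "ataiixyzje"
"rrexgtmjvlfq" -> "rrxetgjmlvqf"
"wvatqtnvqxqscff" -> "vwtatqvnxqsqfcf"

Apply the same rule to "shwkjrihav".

hskwrjhiva

The rule is to swap each adjacent pair of characters (1↔2, 3↔4, ...).
Applying that to "shwkjrihav" gives "hskwrjhiva".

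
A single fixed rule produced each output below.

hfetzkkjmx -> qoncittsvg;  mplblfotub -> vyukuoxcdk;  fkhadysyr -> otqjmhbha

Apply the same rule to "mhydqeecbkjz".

Each output is the input with this applied: shift every letter 9 places forward in the alphabet (wrapping around).
"mhydqeecbkjz" → "vqhmznnlktsi".

vqhmznnlktsi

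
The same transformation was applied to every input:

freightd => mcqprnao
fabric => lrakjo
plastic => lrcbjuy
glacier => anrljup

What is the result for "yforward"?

majfaxoh

In each case the input is transformed by: reverse the string, then shift every letter 9 places forward in the alphabet (wrapping around).
On "yforward": the first step gives "drawrofy", and the second then gives "majfaxoh".
(Check on "fabric": → "cirbaf" → "lrakjo" ✓)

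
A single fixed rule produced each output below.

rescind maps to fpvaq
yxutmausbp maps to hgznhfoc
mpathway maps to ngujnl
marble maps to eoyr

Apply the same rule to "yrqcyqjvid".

The pattern: delete the first 2 characters, then shift every letter 13 places forward in the alphabet (wrapping around) — i.e. ROT13.
Starting from "yrqcyqjvid": after the first operation, "qcyqjvid"; after the second, "dpldwivq".

dpldwivq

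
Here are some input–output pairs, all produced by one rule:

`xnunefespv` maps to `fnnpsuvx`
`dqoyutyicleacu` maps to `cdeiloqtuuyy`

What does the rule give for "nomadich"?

dhimno

Looking at the pairs, the operation is to sort the characters into alphabetical order, then delete the first 2 characters.
So "nomadich" becomes "dhimno".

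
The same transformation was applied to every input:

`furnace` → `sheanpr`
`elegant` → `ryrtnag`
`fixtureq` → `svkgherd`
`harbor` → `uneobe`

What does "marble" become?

In each case the input is transformed by: shift every letter 13 places forward in the alphabet (wrapping around) — i.e. ROT13.
Doing the same to "marble": "zneoyr".

zneoyr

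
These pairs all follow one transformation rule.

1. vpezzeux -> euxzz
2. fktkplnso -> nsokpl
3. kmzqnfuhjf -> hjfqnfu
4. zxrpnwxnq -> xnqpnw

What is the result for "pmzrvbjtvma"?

Each output is the input with this applied: delete the first 3 characters, then move the last 3 characters to the front (rotate right by 3).
Applying both steps to "pmzrvbjtvma": "rvbjtvma", then "vmarvbjt".

vmarvbjt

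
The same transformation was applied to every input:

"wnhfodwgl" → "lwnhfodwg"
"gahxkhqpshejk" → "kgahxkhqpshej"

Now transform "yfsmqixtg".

gyfsmqixt

The pattern: move the last character to the front.
"yfsmqixtg" → "gyfsmqixt".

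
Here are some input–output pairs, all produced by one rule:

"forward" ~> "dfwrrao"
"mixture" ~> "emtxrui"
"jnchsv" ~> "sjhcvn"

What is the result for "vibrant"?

The transformation: swap each adjacent pair of characters (1↔2, 3↔4, ...), then swap the first and last characters.
For "vibrant", step one produces "ivrbnat"; step two turns that into "tvrbnai".
(Check on "forward": → "ofwrrad" → "dfwrrao" ✓)

tvrbnai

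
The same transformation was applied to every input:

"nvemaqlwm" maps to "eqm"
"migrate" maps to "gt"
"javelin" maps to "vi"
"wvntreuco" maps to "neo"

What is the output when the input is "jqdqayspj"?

Looking at the pairs, the operation is to keep one character in every 3, starting at position 3 (positions 3rd, 6th, 9th, ...).
Applying that to "jqdqayspj" gives "dyj".

dyj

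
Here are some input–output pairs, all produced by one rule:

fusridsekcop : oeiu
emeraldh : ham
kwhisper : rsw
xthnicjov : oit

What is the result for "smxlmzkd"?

dmm

Each output is the input with this applied: keep one character in every 3, starting at position 2 (positions 2nd, 5th, 8th, ...), then reverse the string.
Applying that to "smxlmzkd" gives "dmm".
(Check on "kwhisper": → "wsr" → "rsw" ✓)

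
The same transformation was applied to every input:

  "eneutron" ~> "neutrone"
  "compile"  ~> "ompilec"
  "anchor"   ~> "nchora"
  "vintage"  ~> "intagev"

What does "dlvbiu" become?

Looking at the pairs, the operation is to move the first character to the end.
Applying that to "dlvbiu" gives "lvbiud".

lvbiud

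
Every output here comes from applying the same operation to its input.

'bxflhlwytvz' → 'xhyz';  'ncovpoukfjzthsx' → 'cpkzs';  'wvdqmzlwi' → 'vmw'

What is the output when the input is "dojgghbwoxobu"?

The pattern: keep one character in every 3, starting at position 2 (positions 2nd, 5th, 8th, ...).
Doing the same to "dojgghbwoxobu": "ogwo".

ogwo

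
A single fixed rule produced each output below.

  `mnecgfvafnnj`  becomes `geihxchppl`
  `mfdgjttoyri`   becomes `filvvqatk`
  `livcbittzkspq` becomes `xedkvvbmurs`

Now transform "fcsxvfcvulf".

The pattern: delete the first 2 characters, then shift every letter 2 places forward in the alphabet (wrapping around).
"fcsxvfcvulf" → "sxvfcvulf" → "uzxhexwnh".

uzxhexwnh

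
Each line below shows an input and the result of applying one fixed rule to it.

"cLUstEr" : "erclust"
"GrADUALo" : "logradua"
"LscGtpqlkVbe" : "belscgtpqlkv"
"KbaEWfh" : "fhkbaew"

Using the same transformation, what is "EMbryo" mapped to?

The transformation: move the last 2 characters to the front (rotate right by 2), then convert every letter to lowercase.
Working it through for "EMbryo": intermediate "yoEMbr", final "yoembr".

yoembr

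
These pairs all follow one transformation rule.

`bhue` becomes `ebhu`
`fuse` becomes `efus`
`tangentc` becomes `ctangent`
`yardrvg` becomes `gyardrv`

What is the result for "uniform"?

In each case the input is transformed by: move the last character to the front.
On "uniform" that produces "munifor".

munifor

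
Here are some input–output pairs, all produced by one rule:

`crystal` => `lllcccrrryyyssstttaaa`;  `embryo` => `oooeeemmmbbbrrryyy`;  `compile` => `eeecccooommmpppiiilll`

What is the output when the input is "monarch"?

hhhmmmooonnnaaarrrccc

The pattern: move the last character to the front, then repeat every character 3 times.
Working it through for "monarch": intermediate "hmonarc", final "hhhmmmooonnnaaarrrccc".
(Check on "embryo": → "oembry" → "oooeeemmmbbbrrryyy" ✓)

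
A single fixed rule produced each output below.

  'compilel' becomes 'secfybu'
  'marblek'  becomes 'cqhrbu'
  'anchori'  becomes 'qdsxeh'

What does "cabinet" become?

sqrydu

What's happening: delete the last character, then shift every letter 10 places backward in the alphabet (wrapping around).
On "cabinet": the first step gives "cabine", and the second then gives "sqrydu".
(Check on "compilel": → "compile" → "secfybu" ✓)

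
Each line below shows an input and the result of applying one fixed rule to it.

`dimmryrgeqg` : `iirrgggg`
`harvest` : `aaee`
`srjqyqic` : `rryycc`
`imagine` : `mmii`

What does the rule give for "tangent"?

Each output is the input with this applied: keep one character in every 3, starting at position 2 (positions 2nd, 5th, 8th, ...), then double every character.
For "tangent", step one produces "ae"; step two turns that into "aaee".

aaee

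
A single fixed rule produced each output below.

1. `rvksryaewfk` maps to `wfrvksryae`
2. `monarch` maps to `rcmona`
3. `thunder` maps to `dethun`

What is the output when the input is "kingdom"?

Each output is the input with this applied: delete the last character, then move the last 2 characters to the front (rotate right by 2).
On "kingdom": the first step gives "kingdo", and the second then gives "doking".

doking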